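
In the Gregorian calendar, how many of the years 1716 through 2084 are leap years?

Multiples of 4 in [1716,2084]: 93.
Of those, multiples of 100: 3 (not leap unless ÷400).
Multiples of 400: 1.
Leap years = 93 − 3 + 1 = 91.

91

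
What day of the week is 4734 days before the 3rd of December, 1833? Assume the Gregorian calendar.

Sunday

First find the weekday of Dec 3, 1833. Doomsday rule: the anchor day for the 1800s is Friday. For year 33: 33÷12 = 2 r 9, and 9÷4 = 2, so 2+9+2 = 13.
Friday + 13 ≡ Thursday — that's 1833's doomsday.
In December the doomsday date is Dec 12.
Dec 3 is 9 days before Dec 12; 9 mod 7 = 2, so Thursday − 2 = Tuesday.
4734 mod 7 = 2, so 4734 days before a Tuesday is Tuesday − 2 = Sunday.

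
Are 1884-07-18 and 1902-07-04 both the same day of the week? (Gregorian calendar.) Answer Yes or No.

From Jul 18, 1884 to Jul 4, 1902 is 6559 days.
6559 mod 7 = 0, so they are the same weekday.
(Jul 18, 1884 is a Friday; Jul 4, 1902 is a Friday.)

Yes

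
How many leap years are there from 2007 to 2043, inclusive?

9

Multiples of 4 in [2007,2043]: 9.
Of those, multiples of 100: 0 (not leap unless ÷400).
Multiples of 400: 0.
Leap years = 9 − 0 + 0 = 9.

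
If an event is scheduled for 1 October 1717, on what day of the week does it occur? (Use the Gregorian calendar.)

Doomsday rule: the anchor day for the 1700s is Sunday. For year 17: 17÷12 = 1 r 5, and 5÷4 = 1, so 1+5+1 = 7.
Sunday + 7 ≡ Sunday — that's 1717's doomsday.
In October the doomsday date is Oct 10.
Oct 1 is 9 days before Oct 10; 9 mod 7 = 2, so Sunday − 2 = Friday.

Friday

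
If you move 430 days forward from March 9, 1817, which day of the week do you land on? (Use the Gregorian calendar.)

First find the weekday of Mar 9, 1817. Doomsday rule: the anchor day for the 1800s is Friday. For year 17: 17÷12 = 1 r 5, and 5÷4 = 1, so 1+5+1 = 7.
Friday + 7 ≡ Friday — that's 1817's doomsday.
In March the doomsday date is Mar 14.
Mar 9 is 5 days before Mar 14; 5 mod 7 = 5, so Friday − 5 = Sunday.
430 mod 7 = 3, so 430 days after a Sunday is Sunday + 3 = Wednesday.

Wednesday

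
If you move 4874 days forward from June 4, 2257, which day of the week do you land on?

First find the weekday of Jun 4, 2257. Doomsday rule: the anchor day for the 2200s is Friday. For year 57: 57÷12 = 4 r 9, and 9÷4 = 2, so 4+9+2 = 15.
Friday + 15 ≡ Saturday — that's 2257's doomsday.
In June the doomsday date is Jun 6.
Jun 4 is 2 days before Jun 6; 2 mod 7 = 2, so Saturday − 2 = Thursday.
4874 mod 7 = 2, so 4874 days after a Thursday is Thursday + 2 = Saturday.

Saturday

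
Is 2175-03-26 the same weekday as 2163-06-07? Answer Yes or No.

No

From Jun 7, 2163 to Mar 26, 2175 is 4310 days.
4310 mod 7 = 5, so they are different weekdays.
(Jun 7, 2163 is a Tuesday; Mar 26, 2175 is a Sunday.)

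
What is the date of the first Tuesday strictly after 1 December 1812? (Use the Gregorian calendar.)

December 8, 1812

Dec 1, 1812 is a Tuesday.
From Tuesday to the next Tuesday is 7 days.
Dec 1, 1812 + 7 = Dec 8, 1812.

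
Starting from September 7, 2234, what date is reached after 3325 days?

+365 (one year) → Sep 7, 2235 (2960 left).
+366 (one year; includes Feb 29, 2236) → Sep 7, 2236 (2594 left).
+365 (one year) → Sep 7, 2237 (2229 left).
+365 (one year) → Sep 7, 2238 (1864 left).
+365 (one year) → Sep 7, 2239 (1499 left).
+366 (one year; includes Feb 29, 2240) → Sep 7, 2240 (1133 left).
+365 (one year) → Sep 7, 2241 (768 left).
+365 (one year) → Sep 7, 2242 (403 left).
+365 (one year) → Sep 7, 2243 (38 left).
Sep has 30 days: +24 → Oct 1, 2243 (14 left).
+14 → Oct 15, 2243.

October 15, 2243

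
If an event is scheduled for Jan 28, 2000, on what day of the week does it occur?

January 1, 2000 is a Saturday.
Jan 1, 2000 → Jan 28, 2000: 27 days.
Total: 27 days.
27 mod 7 = 6, so Saturday + 6 = Friday.

Friday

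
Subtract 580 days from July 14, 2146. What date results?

December 11, 2144

−365 (one year) → Jul 14, 2145 (215 left).
−14 → Jun 30, 2145 (end of Jun, 30 days; 201 left).
−30 → May 31, 2145 (end of May, 31 days; 171 left).
−31 → Apr 30, 2145 (end of Apr, 30 days; 140 left).
−30 → Mar 31, 2145 (end of Mar, 31 days; 110 left).
−31 → Feb 28, 2145 (end of Feb, 28 days; 79 left).
−28 → Jan 31, 2145 (end of Jan, 31 days; 51 left).
−31 → Dec 31, 2144 (end of Dec, 31 days; 20 left).
−20 → Dec 11, 2144.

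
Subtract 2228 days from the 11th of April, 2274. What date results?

March 5, 2268

−365 (one year) → Apr 11, 2273 (1863 left).
−365 (one year) → Apr 11, 2272 (1498 left).
−366 (one year; includes Feb 29, 2272) → Apr 11, 2271 (1132 left).
−365 (one year) → Apr 11, 2270 (767 left).
−365 (one year) → Apr 11, 2269 (402 left).
−365 (one year) → Apr 11, 2268 (37 left).
−11 → Mar 31, 2268 (end of Mar, 31 days; 26 left).
−26 → Mar 5, 2268.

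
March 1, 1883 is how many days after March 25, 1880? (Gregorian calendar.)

1071

Mar 25, 1880 → Mar 25, 1881: 365 days.
Mar 25, 1881 → Mar 25, 1882: 365 days.
Mar 25, 1882 → Apr 25, 1882: 31 days (March has 31).
Apr 25, 1882 → May 25, 1882: 30 days (April has 30).
May 25, 1882 → Jun 25, 1882: 31 days (May has 31).
Jun 25, 1882 → Jul 25, 1882: 30 days (June has 30).
Jul 25, 1882 → Aug 25, 1882: 31 days (July has 31).
Aug 25, 1882 → Sep 25, 1882: 31 days (August has 31).
Sep 25, 1882 → Oct 25, 1882: 30 days (September has 30).
Oct 25, 1882 → Nov 25, 1882: 31 days (October has 31).
Nov 25, 1882 → Dec 25, 1882: 30 days (November has 30).
Dec 25, 1882 → Jan 25, 1883: 31 days (December has 31).
Jan 25, 1883 → Feb 25, 1883: 31 days (January has 31).
Feb 25, 1883 → Mar 1, 1883: 4 days.
Total: 1071 days.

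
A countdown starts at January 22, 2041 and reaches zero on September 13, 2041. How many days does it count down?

Jan 22, 2041 → Feb 22, 2041: 31 days (January has 31).
Feb 22, 2041 → Mar 22, 2041: 28 days (February has 28).
Mar 22, 2041 → Apr 22, 2041: 31 days (March has 31).
Apr 22, 2041 → May 22, 2041: 30 days (April has 30).
May 22, 2041 → Jun 22, 2041: 31 days (May has 31).
Jun 22, 2041 → Jul 22, 2041: 30 days (June has 30).
Jul 22, 2041 → Aug 22, 2041: 31 days (July has 31).
Aug 22, 2041 → Sep 13, 2041: 22 days.
Total: 234 days.

234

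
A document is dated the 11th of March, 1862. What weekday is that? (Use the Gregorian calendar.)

Tuesday

Doomsday rule: the anchor day for the 1800s is Friday. For year 62: 62÷12 = 5 r 2, and 2÷4 = 0, so 5+2+0 = 7.
Friday + 7 ≡ Friday — that's 1862's doomsday.
In March the doomsday date is Mar 14.
Mar 11 is 3 days before Mar 14; 3 mod 7 = 3, so Friday − 3 = Tuesday.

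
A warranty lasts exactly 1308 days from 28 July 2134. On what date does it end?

February 25, 2138

+365 (one year) → Jul 28, 2135 (943 left).
+366 (one year; includes Feb 29, 2136) → Jul 28, 2136 (577 left).
+365 (one year) → Jul 28, 2137 (212 left).
Jul has 31 days: +4 → Aug 1, 2137 (208 left).
Aug has 31 days: +31 → Sep 1, 2137 (177 left).
Sep has 30 days: +30 → Oct 1, 2137 (147 left).
Oct has 31 days: +31 → Nov 1, 2137 (116 left).
Nov has 30 days: +30 → Dec 1, 2137 (86 left).
Dec has 31 days: +31 → Jan 1, 2138 (55 left).
Jan has 31 days: +31 → Feb 1, 2138 (24 left).
+24 → Feb 25, 2138.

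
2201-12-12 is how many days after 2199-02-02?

1043

Feb 2, 2199 → Feb 2, 2200: 365 days.
Feb 2, 2200 → Feb 2, 2201: 365 days.
Feb 2, 2201 → Mar 2, 2201: 28 days (February has 28).
Mar 2, 2201 → Apr 2, 2201: 31 days (March has 31).
Apr 2, 2201 → May 2, 2201: 30 days (April has 30).
May 2, 2201 → Jun 2, 2201: 31 days (May has 31).
Jun 2, 2201 → Jul 2, 2201: 30 days (June has 30).
Jul 2, 2201 → Aug 2, 2201: 31 days (July has 31).
Aug 2, 2201 → Sep 2, 2201: 31 days (August has 31).
Sep 2, 2201 → Oct 2, 2201: 30 days (September has 30).
Oct 2, 2201 → Nov 2, 2201: 31 days (October has 31).
Nov 2, 2201 → Dec 2, 2201: 30 days (November has 30).
Dec 2, 2201 → Dec 12, 2201: 10 days.
Total: 1043 days.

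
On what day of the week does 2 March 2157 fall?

Wednesday

Doomsday rule: the anchor day for the 2100s is Sunday. For year 57: 57÷12 = 4 r 9, and 9÷4 = 2, so 4+9+2 = 15.
Sunday + 15 ≡ Monday — that's 2157's doomsday.
In March the doomsday date is Mar 14.
Mar 2 is 12 days before Mar 14; 12 mod 7 = 5, so Monday − 5 = Wednesday.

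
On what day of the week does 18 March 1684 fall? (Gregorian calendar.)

Doomsday rule: the anchor day for the 1600s is Tuesday. For year 84: 84÷12 = 7 r 0, and 0÷4 = 0, so 7+0+0 = 7.
Tuesday + 7 ≡ Tuesday — that's 1684's doomsday.
In March the doomsday date is Mar 14.
Mar 18 is 4 days after Mar 14; 4 mod 7 = 4, so Tuesday + 4 = Saturday.

Saturday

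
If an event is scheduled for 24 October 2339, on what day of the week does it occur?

Tuesday

Doomsday rule: the anchor day for the 2300s is Wednesday. For year 39: 39÷12 = 3 r 3, and 3÷4 = 0, so 3+3+0 = 6.
Wednesday + 6 ≡ Tuesday — that's 2339's doomsday.
In October the doomsday date is Oct 10.
Oct 24 is 14 days after Oct 10; 14 mod 7 = 0, so Tuesday + 0 = Tuesday.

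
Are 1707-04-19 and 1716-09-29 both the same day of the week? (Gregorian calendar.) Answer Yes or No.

Yes

From Apr 19, 1707 to Sep 29, 1716 is 3451 days.
3451 mod 7 = 0, so they are the same weekday.
(Apr 19, 1707 is a Tuesday; Sep 29, 1716 is a Tuesday.)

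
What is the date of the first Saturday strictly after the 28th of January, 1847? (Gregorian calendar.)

January 30, 1847

Jan 28, 1847 is a Thursday.
From Thursday to the next Saturday is 2 days.
Jan 28, 1847 + 2 = Jan 30, 1847.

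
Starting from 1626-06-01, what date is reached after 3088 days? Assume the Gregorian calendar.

+365 (one year) → Jun 1, 1627 (2723 left).
+366 (one year; includes Feb 29, 1628) → Jun 1, 1628 (2357 left).
+365 (one year) → Jun 1, 1629 (1992 left).
+365 (one year) → Jun 1, 1630 (1627 left).
+365 (one year) → Jun 1, 1631 (1262 left).
+366 (one year; includes Feb 29, 1632) → Jun 1, 1632 (896 left).
+365 (one year) → Jun 1, 1633 (531 left).
+365 (one year) → Jun 1, 1634 (166 left).
Jun has 30 days: +30 → Jul 1, 1634 (136 left).
Jul has 31 days: +31 → Aug 1, 1634 (105 left).
Aug has 31 days: +31 → Sep 1, 1634 (74 left).
Sep has 30 days: +30 → Oct 1, 1634 (44 left).
Oct has 31 days: +31 → Nov 1, 1634 (13 left).
+13 → Nov 14, 1634.

November 14, 1634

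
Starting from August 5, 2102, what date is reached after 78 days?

Aug has 31 days: +27 → Sep 1, 2102 (51 left).
Sep has 30 days: +30 → Oct 1, 2102 (21 left).
+21 → Oct 22, 2102.

October 22, 2102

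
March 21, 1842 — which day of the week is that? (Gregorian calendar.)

Doomsday rule: the anchor day for the 1800s is Friday. For year 42: 42÷12 = 3 r 6, and 6÷4 = 1, so 3+6+1 = 10.
Friday + 10 ≡ Monday — that's 1842's doomsday.
In March the doomsday date is Mar 14.
Mar 21 is 7 days after Mar 14; 7 mod 7 = 0, so Monday + 0 = Monday.

Monday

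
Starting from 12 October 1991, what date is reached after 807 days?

December 27, 1993

+366 (one year; includes Feb 29, 1992) → Oct 12, 1992 (441 left).
+365 (one year) → Oct 12, 1993 (76 left).
Oct has 31 days: +20 → Nov 1, 1993 (56 left).
Nov has 30 days: +30 → Dec 1, 1993 (26 left).
+26 → Dec 27, 1993.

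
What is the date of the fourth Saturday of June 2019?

June 22, 2019

June 1, 2019 is a Saturday.
The first Saturday is therefore June 1 (same day).
The fourth Saturday is 1 + 3×7 = June 22.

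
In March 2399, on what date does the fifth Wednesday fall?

March 1, 2399 is a Monday.
The first Wednesday is therefore March 3 (2 days later).
The fifth Wednesday is 3 + 4×7 = March 31.

March 31, 2399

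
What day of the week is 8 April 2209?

Doomsday rule: the anchor day for the 2200s is Friday. For year 09: 9÷12 = 0 r 9, and 9÷4 = 2, so 0+9+2 = 11.
Friday + 11 ≡ Tuesday — that's 2209's doomsday.
In April the doomsday date is Apr 4.
Apr 8 is 4 days after Apr 4; 4 mod 7 = 4, so Tuesday + 4 = Saturday.

Saturday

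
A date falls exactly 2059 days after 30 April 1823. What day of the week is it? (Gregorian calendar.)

First find the weekday of Apr 30, 1823. Doomsday rule: the anchor day for the 1800s is Friday. For year 23: 23÷12 = 1 r 11, and 11÷4 = 2, so 1+11+2 = 14.
Friday + 14 ≡ Friday — that's 1823's doomsday.
In April the doomsday date is Apr 4.
Apr 30 is 26 days after Apr 4; 26 mod 7 = 5, so Friday + 5 = Wednesday.
2059 mod 7 = 1, so 2059 days after a Wednesday is Wednesday + 1 = Thursday.

Thursday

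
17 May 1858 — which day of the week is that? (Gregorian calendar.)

Monday

January 1, 1858 is a Friday.
Jan 1, 1858 → Feb 1, 1858: 31 days (January has 31).
Feb 1, 1858 → Mar 1, 1858: 28 days (February has 28).
Mar 1, 1858 → Apr 1, 1858: 31 days (March has 31).
Apr 1, 1858 → May 1, 1858: 30 days (April has 30).
May 1, 1858 → May 17, 1858: 16 days.
Total: 136 days.
136 mod 7 = 3, so Friday + 3 = Monday.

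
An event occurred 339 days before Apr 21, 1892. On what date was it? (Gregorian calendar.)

May 18, 1891

−21 → Mar 31, 1892 (end of Mar, 31 days; 318 left).
−31 → Feb 29, 1892 (end of Feb, 29 days; 287 left).
−29 → Jan 31, 1892 (end of Jan, 31 days; 258 left).
−31 → Dec 31, 1891 (end of Dec, 31 days; 227 left).
−31 → Nov 30, 1891 (end of Nov, 30 days; 196 left).
−30 → Oct 31, 1891 (end of Oct, 31 days; 166 left).
−31 → Sep 30, 1891 (end of Sep, 30 days; 135 left).
−30 → Aug 31, 1891 (end of Aug, 31 days; 105 left).
−31 → Jul 31, 1891 (end of Jul, 31 days; 74 left).
−31 → Jun 30, 1891 (end of Jun, 30 days; 43 left).
−30 → May 31, 1891 (end of May, 31 days; 13 left).
−13 → May 18, 1891.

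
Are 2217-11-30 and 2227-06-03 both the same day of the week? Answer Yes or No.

From Nov 30, 2217 to Jun 3, 2227 is 3472 days.
3472 mod 7 = 0, so they are the same weekday.
(Nov 30, 2217 is a Sunday; Jun 3, 2227 is a Sunday.)

Yes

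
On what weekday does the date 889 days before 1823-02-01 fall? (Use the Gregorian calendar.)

Saturday

Feb 1, 1823 is a Saturday.
889 mod 7 = 0, so 889 days before a Saturday is Saturday − 0 = Saturday.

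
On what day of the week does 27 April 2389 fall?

Thursday

Doomsday rule: the anchor day for the 2300s is Wednesday. For year 89: 89÷12 = 7 r 5, and 5÷4 = 1, so 7+5+1 = 13.
Wednesday + 13 ≡ Tuesday — that's 2389's doomsday.
In April the doomsday date is Apr 4.
Apr 27 is 23 days after Apr 4; 23 mod 7 = 2, so Tuesday + 2 = Thursday.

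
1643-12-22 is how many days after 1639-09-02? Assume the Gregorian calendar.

1572

Sep 2, 1639 → Sep 2, 1640: 366 days (Feb 29, 1640 is in that span).
Sep 2, 1640 → Sep 2, 1641: 365 days.
Sep 2, 1641 → Sep 2, 1642: 365 days.
Sep 2, 1642 → Sep 2, 1643: 365 days.
Sep 2, 1643 → Oct 2, 1643: 30 days (September has 30).
Oct 2, 1643 → Nov 2, 1643: 31 days (October has 31).
Nov 2, 1643 → Dec 2, 1643: 30 days (November has 30).
Dec 2, 1643 → Dec 22, 1643: 20 days.
Total: 1572 days.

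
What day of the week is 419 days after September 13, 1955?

Sep 13, 1955 is a Tuesday.
419 mod 7 = 6, so 419 days after a Tuesday is Tuesday + 6 = Monday.

Monday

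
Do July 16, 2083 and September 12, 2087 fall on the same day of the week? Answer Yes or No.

From Jul 16, 2083 to Sep 12, 2087 is 1519 days.
1519 mod 7 = 0, so they are the same weekday.
(Jul 16, 2083 is a Friday; Sep 12, 2087 is a Friday.)

Yes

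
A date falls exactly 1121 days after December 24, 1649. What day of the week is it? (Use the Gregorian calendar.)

Saturday

First find the weekday of Dec 24, 1649. Doomsday rule: the anchor day for the 1600s is Tuesday. For year 49: 49÷12 = 4 r 1, and 1÷4 = 0, so 4+1+0 = 5.
Tuesday + 5 ≡ Sunday — that's 1649's doomsday.
In December the doomsday date is Dec 12.
Dec 24 is 12 days after Dec 12; 12 mod 7 = 5, so Sunday + 5 = Friday.
1121 mod 7 = 1, so 1121 days after a Friday is Friday + 1 = Saturday.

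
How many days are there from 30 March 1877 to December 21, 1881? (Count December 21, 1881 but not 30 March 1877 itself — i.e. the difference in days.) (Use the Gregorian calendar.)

Mar 30, 1877 → Mar 30, 1878: 365 days.
Mar 30, 1878 → Mar 30, 1879: 365 days.
Mar 30, 1879 → Mar 30, 1880: 366 days (Feb 29, 1880 is in that span).
Mar 30, 1880 → Mar 30, 1881: 365 days.
Mar 30, 1881 → Apr 30, 1881: 31 days (March has 31).
Apr 30, 1881 → May 30, 1881: 30 days (April has 30).
May 30, 1881 → Jun 30, 1881: 31 days (May has 31).
Jun 30, 1881 → Jul 30, 1881: 30 days (June has 30).
Jul 30, 1881 → Aug 30, 1881: 31 days (July has 31).
Aug 30, 1881 → Sep 30, 1881: 31 days (August has 31).
Sep 30, 1881 → Oct 30, 1881: 30 days (September has 30).
Oct 30, 1881 → Nov 30, 1881: 31 days (October has 31).
Nov 30, 1881 → Dec 21, 1881: 21 days.
Total: 1727 days.

1727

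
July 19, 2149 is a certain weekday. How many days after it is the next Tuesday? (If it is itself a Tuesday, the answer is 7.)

Jul 19, 2149 is a Saturday.
From Saturday to the next Tuesday is 3 days.

3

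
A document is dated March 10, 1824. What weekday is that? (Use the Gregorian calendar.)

Doomsday rule: the anchor day for the 1800s is Friday. For year 24: 24÷12 = 2 r 0, and 0÷4 = 0, so 2+0+0 = 2.
Friday + 2 ≡ Sunday — that's 1824's doomsday.
In March the doomsday date is Mar 14.
Mar 10 is 4 days before Mar 14; 4 mod 7 = 4, so Sunday − 4 = Wednesday.

Wednesday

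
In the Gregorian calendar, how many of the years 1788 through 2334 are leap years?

Multiples of 4 in [1788,2334]: 137.
Of those, multiples of 100: 6 (not leap unless ÷400).
Multiples of 400: 1.
Leap years = 137 − 6 + 1 = 132.

132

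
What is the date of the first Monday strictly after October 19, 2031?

Oct 19, 2031 is a Sunday.
From Sunday to the next Monday is 1 day.
Oct 19, 2031 + 1 = Oct 20, 2031.

October 20, 2031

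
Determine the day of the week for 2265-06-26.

Doomsday rule: the anchor day for the 2200s is Friday. For year 65: 65÷12 = 5 r 5, and 5÷4 = 1, so 5+5+1 = 11.
Friday + 11 ≡ Tuesday — that's 2265's doomsday.
In June the doomsday date is Jun 6.
Jun 26 is 20 days after Jun 6; 20 mod 7 = 6, so Tuesday + 6 = Monday.

Monday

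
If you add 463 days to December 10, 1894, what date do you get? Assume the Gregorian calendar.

March 17, 1896

+365 (one year) → Dec 10, 1895 (98 left).
Dec has 31 days: +22 → Jan 1, 1896 (76 left).
Jan has 31 days: +31 → Feb 1, 1896 (45 left).
Feb has 29 days: +29 → Mar 1, 1896 (16 left).
+16 → Mar 17, 1896.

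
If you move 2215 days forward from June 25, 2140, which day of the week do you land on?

Jun 25, 2140 is a Saturday.
2215 mod 7 = 3, so 2215 days after a Saturday is Saturday + 3 = Tuesday.

Tuesday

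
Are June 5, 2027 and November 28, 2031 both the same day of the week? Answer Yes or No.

From Jun 5, 2027 to Nov 28, 2031 is 1637 days.
1637 mod 7 = 6, so they are different weekdays.
(Jun 5, 2027 is a Saturday; Nov 28, 2031 is a Friday.)

No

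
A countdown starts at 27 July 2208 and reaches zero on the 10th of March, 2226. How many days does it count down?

Jul 27, 2208 → Jul 27, 2209: 365 days.
Jul 27, 2209 → Jul 27, 2210: 365 days.
Jul 27, 2210 → Jul 27, 2211: 365 days.
Jul 27, 2211 → Jul 27, 2212: 366 days (Feb 29, 2212 is in that span).
Jul 27, 2212 → Jul 27, 2213: 365 days.
Jul 27, 2213 → Jul 27, 2214: 365 days.
Jul 27, 2214 → Jul 27, 2215: 365 days.
Jul 27, 2215 → Jul 27, 2216: 366 days (Feb 29, 2216 is in that span).
Jul 27, 2216 → Jul 27, 2217: 365 days.
Jul 27, 2217 → Jul 27, 2218: 365 days.
Jul 27, 2218 → Jul 27, 2219: 365 days.
Jul 27, 2219 → Jul 27, 2220: 366 days (Feb 29, 2220 is in that span).
Jul 27, 2220 → Jul 27, 2221: 365 days.
Jul 27, 2221 → Jul 27, 2222: 365 days.
Jul 27, 2222 → Jul 27, 2223: 365 days.
Jul 27, 2223 → Jul 27, 2224: 366 days (Feb 29, 2224 is in that span).
Jul 27, 2224 → Jul 27, 2225: 365 days.
Jul 27, 2225 → Aug 27, 2225: 31 days (July has 31).
Aug 27, 2225 → Sep 27, 2225: 31 days (August has 31).
Sep 27, 2225 → Oct 27, 2225: 30 days (September has 30).
Oct 27, 2225 → Nov 27, 2225: 31 days (October has 31).
Nov 27, 2225 → Dec 27, 2225: 30 days (November has 30).
Dec 27, 2225 → Jan 27, 2226: 31 days (December has 31).
Jan 27, 2226 → Feb 27, 2226: 31 days (January has 31).
Feb 27, 2226 → Mar 10, 2226: 11 days.
Total: 6435 days.

6435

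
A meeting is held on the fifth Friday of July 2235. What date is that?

July 1, 2235 is a Wednesday.
The first Friday is therefore July 3 (2 days later).
The fifth Friday is 3 + 4×7 = July 31.

July 31, 2235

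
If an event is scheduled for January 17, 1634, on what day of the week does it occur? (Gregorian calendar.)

Tuesday

Doomsday rule: the anchor day for the 1600s is Tuesday. For year 34: 34÷12 = 2 r 10, and 10÷4 = 2, so 2+10+2 = 14.
Tuesday + 14 ≡ Tuesday — that's 1634's doomsday.
In January the doomsday date is Jan 3 (1634 is not a leap year).
Jan 17 is 14 days after Jan 3; 14 mod 7 = 0, so Tuesday + 0 = Tuesday.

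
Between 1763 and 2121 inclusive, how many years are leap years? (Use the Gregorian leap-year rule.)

87

Multiples of 4 in [1763,2121]: 90.
Of those, multiples of 100: 4 (not leap unless ÷400).
Multiples of 400: 1.
Leap years = 90 − 4 + 1 = 87.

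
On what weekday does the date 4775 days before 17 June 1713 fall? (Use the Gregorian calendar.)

Friday

First find the weekday of Jun 17, 1713. Doomsday rule: the anchor day for the 1700s is Sunday. For year 13: 13÷12 = 1 r 1, and 1÷4 = 0, so 1+1+0 = 2.
Sunday + 2 ≡ Tuesday — that's 1713's doomsday.
In June the doomsday date is Jun 6.
Jun 17 is 11 days after Jun 6; 11 mod 7 = 4, so Tuesday + 4 = Saturday.
4775 mod 7 = 1, so 4775 days before a Saturday is Saturday − 1 = Friday.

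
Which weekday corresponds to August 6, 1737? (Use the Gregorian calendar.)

Tuesday

Doomsday rule: the anchor day for the 1700s is Sunday. For year 37: 37÷12 = 3 r 1, and 1÷4 = 0, so 3+1+0 = 4.
Sunday + 4 ≡ Thursday — that's 1737's doomsday.
In August the doomsday date is Aug 8.
Aug 6 is 2 days before Aug 8; 2 mod 7 = 2, so Thursday − 2 = Tuesday.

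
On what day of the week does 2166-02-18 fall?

Doomsday rule: the anchor day for the 2100s is Sunday. For year 66: 66÷12 = 5 r 6, and 6÷4 = 1, so 5+6+1 = 12.
Sunday + 12 ≡ Friday — that's 2166's doomsday.
In February the doomsday date is Feb 28 (2166 is not a leap year).
Feb 18 is 10 days before Feb 28; 10 mod 7 = 3, so Friday − 3 = Tuesday.

Tuesday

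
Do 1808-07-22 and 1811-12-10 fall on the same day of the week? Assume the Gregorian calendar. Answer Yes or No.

No

From Jul 22, 1808 to Dec 10, 1811 is 1236 days.
1236 mod 7 = 4, so they are different weekdays.
(Jul 22, 1808 is a Friday; Dec 10, 1811 is a Tuesday.)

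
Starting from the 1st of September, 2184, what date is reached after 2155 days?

July 27, 2190

+365 (one year) → Sep 1, 2185 (1790 left).
+365 (one year) → Sep 1, 2186 (1425 left).
+365 (one year) → Sep 1, 2187 (1060 left).
+366 (one year; includes Feb 29, 2188) → Sep 1, 2188 (694 left).
+365 (one year) → Sep 1, 2189 (329 left).
Sep has 30 days: +30 → Oct 1, 2189 (299 left).
Oct has 31 days: +31 → Nov 1, 2189 (268 left).
Nov has 30 days: +30 → Dec 1, 2189 (238 left).
Dec has 31 days: +31 → Jan 1, 2190 (207 left).
Jan has 31 days: +31 → Feb 1, 2190 (176 left).
Feb has 28 days: +28 → Mar 1, 2190 (148 left).
Mar has 31 days: +31 → Apr 1, 2190 (117 left).
Apr has 30 days: +30 → May 1, 2190 (87 left).
May has 31 days: +31 → Jun 1, 2190 (56 left).
Jun has 30 days: +30 → Jul 1, 2190 (26 left).
+26 → Jul 27, 2190.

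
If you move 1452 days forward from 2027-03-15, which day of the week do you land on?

First find the weekday of Mar 15, 2027. Doomsday rule: the anchor day for the 2000s is Tuesday. For year 27: 27÷12 = 2 r 3, and 3÷4 = 0, so 2+3+0 = 5.
Tuesday + 5 ≡ Sunday — that's 2027's doomsday.
In March the doomsday date is Mar 14.
Mar 15 is 1 day after Mar 14; 1 mod 7 = 1, so Sunday + 1 = Monday.
1452 mod 7 = 3, so 1452 days after a Monday is Monday + 3 = Thursday.

Thursday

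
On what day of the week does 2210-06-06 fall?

Wednesday

Doomsday rule: the anchor day for the 2200s is Friday. For year 10: 10÷12 = 0 r 10, and 10÷4 = 2, so 0+10+2 = 12.
Friday + 12 ≡ Wednesday — that's 2210's doomsday.
In June the doomsday date is Jun 6.
Jun 6 is the doomsday itself: Wednesday.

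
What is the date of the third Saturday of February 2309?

February 20, 2309

February 1, 2309 is a Monday.
The first Saturday is therefore February 6 (5 days later).
The third Saturday is 6 + 2×7 = February 20.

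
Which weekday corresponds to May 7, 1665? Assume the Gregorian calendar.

Thursday

Doomsday rule: the anchor day for the 1600s is Tuesday. For year 65: 65÷12 = 5 r 5, and 5÷4 = 1, so 5+5+1 = 11.
Tuesday + 11 ≡ Saturday — that's 1665's doomsday.
In May the doomsday date is May 9.
May 7 is 2 days before May 9; 2 mod 7 = 2, so Saturday − 2 = Thursday.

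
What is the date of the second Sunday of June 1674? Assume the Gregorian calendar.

June 1, 1674 is a Friday.
The first Sunday is therefore June 3 (2 days later).
The second Sunday is 3 + 1×7 = June 10.

June 10, 1674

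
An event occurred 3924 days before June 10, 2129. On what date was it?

−365 (one year) → Jun 10, 2128 (3559 left).
−366 (one year; includes Feb 29, 2128) → Jun 10, 2127 (3193 left).
−365 (one year) → Jun 10, 2126 (2828 left).
−365 (one year) → Jun 10, 2125 (2463 left).
−365 (one year) → Jun 10, 2124 (2098 left).
−366 (one year; includes Feb 29, 2124) → Jun 10, 2123 (1732 left).
−365 (one year) → Jun 10, 2122 (1367 left).
−365 (one year) → Jun 10, 2121 (1002 left).
−365 (one year) → Jun 10, 2120 (637 left).
−366 (one year; includes Feb 29, 2120) → Jun 10, 2119 (271 left).
−10 → May 31, 2119 (end of May, 31 days; 261 left).
−31 → Apr 30, 2119 (end of Apr, 30 days; 230 left).
−30 → Mar 31, 2119 (end of Mar, 31 days; 200 left).
−31 → Feb 28, 2119 (end of Feb, 28 days; 169 left).
−28 → Jan 31, 2119 (end of Jan, 31 days; 141 left).
−31 → Dec 31, 2118 (end of Dec, 31 days; 110 left).
−31 → Nov 30, 2118 (end of Nov, 30 days; 79 left).
−30 → Oct 31, 2118 (end of Oct, 31 days; 49 left).
−31 → Sep 30, 2118 (end of Sep, 30 days; 18 left).
−18 → Sep 12, 2118.

September 12, 2118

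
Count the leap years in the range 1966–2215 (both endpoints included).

Multiples of 4 in [1966,2215]: 62.
Of those, multiples of 100: 3 (not leap unless ÷400).
Multiples of 400: 1.
Leap years = 62 − 3 + 1 = 60.

60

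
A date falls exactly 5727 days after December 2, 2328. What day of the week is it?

Monday

Dec 2, 2328 is a Sunday.
5727 mod 7 = 1, so 5727 days after a Sunday is Sunday + 1 = Monday.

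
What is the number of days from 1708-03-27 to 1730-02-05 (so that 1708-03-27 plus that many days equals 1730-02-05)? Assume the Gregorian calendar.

Mar 27, 1708 → Mar 27, 1709: 365 days.
Mar 27, 1709 → Mar 27, 1710: 365 days.
Mar 27, 1710 → Mar 27, 1711: 365 days.
Mar 27, 1711 → Mar 27, 1712: 366 days (Feb 29, 1712 is in that span).
Mar 27, 1712 → Mar 27, 1713: 365 days.
Mar 27, 1713 → Mar 27, 1714: 365 days.
Mar 27, 1714 → Mar 27, 1715: 365 days.
Mar 27, 1715 → Mar 27, 1716: 366 days (Feb 29, 1716 is in that span).
Mar 27, 1716 → Mar 27, 1717: 365 days.
Mar 27, 1717 → Mar 27, 1718: 365 days.
Mar 27, 1718 → Mar 27, 1719: 365 days.
Mar 27, 1719 → Mar 27, 1720: 366 days (Feb 29, 1720 is in that span).
Mar 27, 1720 → Mar 27, 1721: 365 days.
Mar 27, 1721 → Mar 27, 1722: 365 days.
Mar 27, 1722 → Mar 27, 1723: 365 days.
Mar 27, 1723 → Mar 27, 1724: 366 days (Feb 29, 1724 is in that span).
Mar 27, 1724 → Mar 27, 1725: 365 days.
Mar 27, 1725 → Mar 27, 1726: 365 days.
Mar 27, 1726 → Mar 27, 1727: 365 days.
Mar 27, 1727 → Mar 27, 1728: 366 days (Feb 29, 1728 is in that span).
Mar 27, 1728 → Mar 27, 1729: 365 days.
Mar 27, 1729 → Apr 27, 1729: 31 days (March has 31).
Apr 27, 1729 → May 27, 1729: 30 days (April has 30).
May 27, 1729 → Jun 27, 1729: 31 days (May has 31).
Jun 27, 1729 → Jul 27, 1729: 30 days (June has 30).
Jul 27, 1729 → Aug 27, 1729: 31 days (July has 31).
Aug 27, 1729 → Sep 27, 1729: 31 days (August has 31).
Sep 27, 1729 → Oct 27, 1729: 30 days (September has 30).
Oct 27, 1729 → Nov 27, 1729: 31 days (October has 31).
Nov 27, 1729 → Dec 27, 1729: 30 days (November has 30).
Dec 27, 1729 → Jan 27, 1730: 31 days (December has 31).
Jan 27, 1730 → Feb 5, 1730: 9 days.
Total: 7985 days.

7985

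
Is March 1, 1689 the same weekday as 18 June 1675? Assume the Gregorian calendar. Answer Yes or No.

From Jun 18, 1675 to Mar 1, 1689 is 5005 days.
5005 mod 7 = 0, so they are the same weekday.
(Jun 18, 1675 is a Tuesday; Mar 1, 1689 is a Tuesday.)

Yes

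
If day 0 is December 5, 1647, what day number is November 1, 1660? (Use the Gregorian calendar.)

4715

Dec 5, 1647 → Dec 5, 1648: 366 days (Feb 29, 1648 is in that span).
Dec 5, 1648 → Dec 5, 1649: 365 days.
Dec 5, 1649 → Dec 5, 1650: 365 days.
Dec 5, 1650 → Dec 5, 1651: 365 days.
Dec 5, 1651 → Dec 5, 1652: 366 days (Feb 29, 1652 is in that span).
Dec 5, 1652 → Dec 5, 1653: 365 days.
Dec 5, 1653 → Dec 5, 1654: 365 days.
Dec 5, 1654 → Dec 5, 1655: 365 days.
Dec 5, 1655 → Dec 5, 1656: 366 days (Feb 29, 1656 is in that span).
Dec 5, 1656 → Dec 5, 1657: 365 days.
Dec 5, 1657 → Dec 5, 1658: 365 days.
Dec 5, 1658 → Dec 5, 1659: 365 days.
Dec 5, 1659 → Jan 5, 1660: 31 days (December has 31).
Jan 5, 1660 → Feb 5, 1660: 31 days (January has 31).
Feb 5, 1660 → Mar 5, 1660: 29 days (February has 29).
Mar 5, 1660 → Apr 5, 1660: 31 days (March has 31).
Apr 5, 1660 → May 5, 1660: 30 days (April has 30).
May 5, 1660 → Jun 5, 1660: 31 days (May has 31).
Jun 5, 1660 → Jul 5, 1660: 30 days (June has 30).
Jul 5, 1660 → Aug 5, 1660: 31 days (July has 31).
Aug 5, 1660 → Sep 5, 1660: 31 days (August has 31).
Sep 5, 1660 → Oct 5, 1660: 30 days (September has 30).
Oct 5, 1660 → Nov 1, 1660: 27 days.
Total: 4715 days.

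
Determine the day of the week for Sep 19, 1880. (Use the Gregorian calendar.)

Sunday

Doomsday rule: the anchor day for the 1800s is Friday. For year 80: 80÷12 = 6 r 8, and 8÷4 = 2, so 6+8+2 = 16.
Friday + 16 ≡ Sunday — that's 1880's doomsday.
In September the doomsday date is Sep 5.
Sep 19 is 14 days after Sep 5; 14 mod 7 = 0, so Sunday + 0 = Sunday.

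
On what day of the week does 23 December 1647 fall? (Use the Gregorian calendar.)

Doomsday rule: the anchor day for the 1600s is Tuesday. For year 47: 47÷12 = 3 r 11, and 11÷4 = 2, so 3+11+2 = 16.
Tuesday + 16 ≡ Thursday — that's 1647's doomsday.
In December the doomsday date is Dec 12.
Dec 23 is 11 days after Dec 12; 11 mod 7 = 4, so Thursday + 4 = Monday.

Monday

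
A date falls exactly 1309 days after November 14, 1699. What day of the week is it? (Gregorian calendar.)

First find the weekday of Nov 14, 1699. Doomsday rule: the anchor day for the 1600s is Tuesday. For year 99: 99÷12 = 8 r 3, and 3÷4 = 0, so 8+3+0 = 11.
Tuesday + 11 ≡ Saturday — that's 1699's doomsday.
In November the doomsday date is Nov 7.
Nov 14 is 7 days after Nov 7; 7 mod 7 = 0, so Saturday + 0 = Saturday.
1309 mod 7 = 0, so 1309 days after a Saturday is Saturday + 0 = Saturday.

Saturday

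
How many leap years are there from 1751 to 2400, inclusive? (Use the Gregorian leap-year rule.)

Multiples of 4 in [1751,2400]: 163.
Of those, multiples of 100: 7 (not leap unless ÷400).
Multiples of 400: 2.
Leap years = 163 − 7 + 2 = 158.

158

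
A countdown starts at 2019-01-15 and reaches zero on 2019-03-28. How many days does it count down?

Jan 15, 2019 → Feb 15, 2019: 31 days (January has 31).
Feb 15, 2019 → Mar 15, 2019: 28 days (February has 28).
Mar 15, 2019 → Mar 28, 2019: 13 days.
Total: 72 days.

72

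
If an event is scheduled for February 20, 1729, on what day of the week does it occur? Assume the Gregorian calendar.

Sunday

Doomsday rule: the anchor day for the 1700s is Sunday. For year 29: 29÷12 = 2 r 5, and 5÷4 = 1, so 2+5+1 = 8.
Sunday + 8 ≡ Monday — that's 1729's doomsday.
In February the doomsday date is Feb 28 (1729 is not a leap year).
Feb 20 is 8 days before Feb 28; 8 mod 7 = 1, so Monday − 1 = Sunday.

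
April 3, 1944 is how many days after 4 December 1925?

Dec 4, 1925 → Dec 4, 1926: 365 days.
Dec 4, 1926 → Dec 4, 1927: 365 days.
Dec 4, 1927 → Dec 4, 1928: 366 days (Feb 29, 1928 is in that span).
Dec 4, 1928 → Dec 4, 1929: 365 days.
Dec 4, 1929 → Dec 4, 1930: 365 days.
Dec 4, 1930 → Dec 4, 1931: 365 days.
Dec 4, 1931 → Dec 4, 1932: 366 days (Feb 29, 1932 is in that span).
Dec 4, 1932 → Dec 4, 1933: 365 days.
Dec 4, 1933 → Dec 4, 1934: 365 days.
Dec 4, 1934 → Dec 4, 1935: 365 days.
Dec 4, 1935 → Dec 4, 1936: 366 days (Feb 29, 1936 is in that span).
Dec 4, 1936 → Dec 4, 1937: 365 days.
Dec 4, 1937 → Dec 4, 1938: 365 days.
Dec 4, 1938 → Dec 4, 1939: 365 days.
Dec 4, 1939 → Dec 4, 1940: 366 days (Feb 29, 1940 is in that span).
Dec 4, 1940 → Dec 4, 1941: 365 days.
Dec 4, 1941 → Dec 4, 1942: 365 days.
Dec 4, 1942 → Dec 4, 1943: 365 days.
Dec 4, 1943 → Jan 4, 1944: 31 days (December has 31).
Jan 4, 1944 → Feb 4, 1944: 31 days (January has 31).
Feb 4, 1944 → Mar 4, 1944: 29 days (February has 29).
Mar 4, 1944 → Apr 3, 1944: 30 days.
Total: 6695 days.

6695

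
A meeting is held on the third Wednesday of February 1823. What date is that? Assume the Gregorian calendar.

February 19, 1823

February 1, 1823 is a Saturday.
The first Wednesday is therefore February 5 (4 days later).
The third Wednesday is 5 + 2×7 = February 19.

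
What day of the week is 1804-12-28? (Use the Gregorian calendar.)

January 1, 1804 is a Sunday.
Jan 1, 1804 → Feb 1, 1804: 31 days (January has 31).
Feb 1, 1804 → Mar 1, 1804: 29 days (February has 29).
Mar 1, 1804 → Apr 1, 1804: 31 days (March has 31).
Apr 1, 1804 → May 1, 1804: 30 days (April has 30).
May 1, 1804 → Jun 1, 1804: 31 days (May has 31).
Jun 1, 1804 → Jul 1, 1804: 30 days (June has 30).
Jul 1, 1804 → Aug 1, 1804: 31 days (July has 31).
Aug 1, 1804 → Sep 1, 1804: 31 days (August has 31).
Sep 1, 1804 → Oct 1, 1804: 30 days (September has 30).
Oct 1, 1804 → Nov 1, 1804: 31 days (October has 31).
Nov 1, 1804 → Dec 1, 1804: 30 days (November has 30).
Dec 1, 1804 → Dec 28, 1804: 27 days.
Total: 362 days.
362 mod 7 = 5, so Sunday + 5 = Friday.

Friday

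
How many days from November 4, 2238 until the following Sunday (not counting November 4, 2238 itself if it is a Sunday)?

7

Nov 4, 2238 is a Sunday.
From Sunday to the next Sunday is 7 days.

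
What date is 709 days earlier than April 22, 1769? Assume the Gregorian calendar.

May 14, 1767

−365 (one year) → Apr 22, 1768 (344 left).
−22 → Mar 31, 1768 (end of Mar, 31 days; 322 left).
−31 → Feb 29, 1768 (end of Feb, 29 days; 291 left).
−29 → Jan 31, 1768 (end of Jan, 31 days; 262 left).
−31 → Dec 31, 1767 (end of Dec, 31 days; 231 left).
−31 → Nov 30, 1767 (end of Nov, 30 days; 200 left).
−30 → Oct 31, 1767 (end of Oct, 31 days; 170 left).
−31 → Sep 30, 1767 (end of Sep, 30 days; 139 left).
−30 → Aug 31, 1767 (end of Aug, 31 days; 109 left).
−31 → Jul 31, 1767 (end of Jul, 31 days; 78 left).
−31 → Jun 30, 1767 (end of Jun, 30 days; 47 left).
−30 → May 31, 1767 (end of May, 31 days; 17 left).
−17 → May 14, 1767.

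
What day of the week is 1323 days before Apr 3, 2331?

First find the weekday of Apr 3, 2331. Doomsday rule: the anchor day for the 2300s is Wednesday. For year 31: 31÷12 = 2 r 7, and 7÷4 = 1, so 2+7+1 = 10.
Wednesday + 10 ≡ Saturday — that's 2331's doomsday.
In April the doomsday date is Apr 4.
Apr 3 is 1 day before Apr 4; 1 mod 7 = 1, so Saturday − 1 = Friday.
1323 mod 7 = 0, so 1323 days before a Friday is Friday − 0 = Friday.

Friday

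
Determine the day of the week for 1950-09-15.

Doomsday rule: the anchor day for the 1900s is Wednesday. For year 50: 50÷12 = 4 r 2, and 2÷4 = 0, so 4+2+0 = 6.
Wednesday + 6 ≡ Tuesday — that's 1950's doomsday.
In September the doomsday date is Sep 5.
Sep 15 is 10 days after Sep 5; 10 mod 7 = 3, so Tuesday + 3 = Friday.

Friday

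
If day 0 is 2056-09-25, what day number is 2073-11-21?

6266

Sep 25, 2056 → Sep 25, 2057: 365 days.
Sep 25, 2057 → Sep 25, 2058: 365 days.
Sep 25, 2058 → Sep 25, 2059: 365 days.
Sep 25, 2059 → Sep 25, 2060: 366 days (Feb 29, 2060 is in that span).
Sep 25, 2060 → Sep 25, 2061: 365 days.
Sep 25, 2061 → Sep 25, 2062: 365 days.
Sep 25, 2062 → Sep 25, 2063: 365 days.
Sep 25, 2063 → Sep 25, 2064: 366 days (Feb 29, 2064 is in that span).
Sep 25, 2064 → Sep 25, 2065: 365 days.
Sep 25, 2065 → Sep 25, 2066: 365 days.
Sep 25, 2066 → Sep 25, 2067: 365 days.
Sep 25, 2067 → Sep 25, 2068: 366 days (Feb 29, 2068 is in that span).
Sep 25, 2068 → Sep 25, 2069: 365 days.
Sep 25, 2069 → Sep 25, 2070: 365 days.
Sep 25, 2070 → Sep 25, 2071: 365 days.
Sep 25, 2071 → Sep 25, 2072: 366 days (Feb 29, 2072 is in that span).
Sep 25, 2072 → Sep 25, 2073: 365 days.
Sep 25, 2073 → Oct 25, 2073: 30 days (September has 30).
Oct 25, 2073 → Nov 21, 2073: 27 days.
Total: 6266 days.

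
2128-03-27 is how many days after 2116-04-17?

Apr 17, 2116 → Apr 17, 2117: 365 days.
Apr 17, 2117 → Apr 17, 2118: 365 days.
Apr 17, 2118 → Apr 17, 2119: 365 days.
Apr 17, 2119 → Apr 17, 2120: 366 days (Feb 29, 2120 is in that span).
Apr 17, 2120 → Apr 17, 2121: 365 days.
Apr 17, 2121 → Apr 17, 2122: 365 days.
Apr 17, 2122 → Apr 17, 2123: 365 days.
Apr 17, 2123 → Apr 17, 2124: 366 days (Feb 29, 2124 is in that span).
Apr 17, 2124 → Apr 17, 2125: 365 days.
Apr 17, 2125 → Apr 17, 2126: 365 days.
Apr 17, 2126 → Apr 17, 2127: 365 days.
Apr 17, 2127 → May 17, 2127: 30 days (April has 30).
May 17, 2127 → Jun 17, 2127: 31 days (May has 31).
Jun 17, 2127 → Jul 17, 2127: 30 days (June has 30).
Jul 17, 2127 → Aug 17, 2127: 31 days (July has 31).
Aug 17, 2127 → Sep 17, 2127: 31 days (August has 31).
Sep 17, 2127 → Oct 17, 2127: 30 days (September has 30).
Oct 17, 2127 → Nov 17, 2127: 31 days (October has 31).
Nov 17, 2127 → Dec 17, 2127: 30 days (November has 30).
Dec 17, 2127 → Jan 17, 2128: 31 days (December has 31).
Jan 17, 2128 → Feb 17, 2128: 31 days (January has 31).
Feb 17, 2128 → Mar 17, 2128: 29 days (February has 29).
Mar 17, 2128 → Mar 27, 2128: 10 days.
Total: 4362 days.

4362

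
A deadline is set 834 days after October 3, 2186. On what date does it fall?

January 14, 2189

+365 (one year) → Oct 3, 2187 (469 left).
+366 (one year; includes Feb 29, 2188) → Oct 3, 2188 (103 left).
Oct has 31 days: +29 → Nov 1, 2188 (74 left).
Nov has 30 days: +30 → Dec 1, 2188 (44 left).
Dec has 31 days: +31 → Jan 1, 2189 (13 left).
+13 → Jan 14, 2189.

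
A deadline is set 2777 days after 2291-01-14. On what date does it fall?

+365 (one year) → Jan 14, 2292 (2412 left).
+366 (one year; includes Feb 29, 2292) → Jan 14, 2293 (2046 left).
+365 (one year) → Jan 14, 2294 (1681 left).
+365 (one year) → Jan 14, 2295 (1316 left).
+365 (one year) → Jan 14, 2296 (951 left).
+366 (one year; includes Feb 29, 2296) → Jan 14, 2297 (585 left).
+365 (one year) → Jan 14, 2298 (220 left).
Jan has 31 days: +18 → Feb 1, 2298 (202 left).
Feb has 28 days: +28 → Mar 1, 2298 (174 left).
Mar has 31 days: +31 → Apr 1, 2298 (143 left).
Apr has 30 days: +30 → May 1, 2298 (113 left).
May has 31 days: +31 → Jun 1, 2298 (82 left).
Jun has 30 days: +30 → Jul 1, 2298 (52 left).
Jul has 31 days: +31 → Aug 1, 2298 (21 left).
+21 → Aug 22, 2298.

August 22, 2298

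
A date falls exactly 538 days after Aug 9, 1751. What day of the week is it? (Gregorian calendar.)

Sunday

Aug 9, 1751 is a Monday.
538 mod 7 = 6, so 538 days after a Monday is Monday + 6 = Sunday.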